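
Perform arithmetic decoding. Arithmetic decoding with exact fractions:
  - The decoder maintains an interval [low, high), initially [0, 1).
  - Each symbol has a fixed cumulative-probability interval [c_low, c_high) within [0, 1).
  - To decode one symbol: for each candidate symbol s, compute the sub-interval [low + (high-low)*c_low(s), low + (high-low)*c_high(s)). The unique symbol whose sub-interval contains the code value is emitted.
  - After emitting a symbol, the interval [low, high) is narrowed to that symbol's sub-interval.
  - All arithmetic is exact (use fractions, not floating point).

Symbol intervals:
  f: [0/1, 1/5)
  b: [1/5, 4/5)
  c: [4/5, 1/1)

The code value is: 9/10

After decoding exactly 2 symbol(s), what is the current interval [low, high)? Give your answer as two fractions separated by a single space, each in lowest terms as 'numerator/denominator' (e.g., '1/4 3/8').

Answer: 21/25 24/25

Derivation:
Step 1: interval [0/1, 1/1), width = 1/1 - 0/1 = 1/1
  'f': [0/1 + 1/1*0/1, 0/1 + 1/1*1/5) = [0/1, 1/5)
  'b': [0/1 + 1/1*1/5, 0/1 + 1/1*4/5) = [1/5, 4/5)
  'c': [0/1 + 1/1*4/5, 0/1 + 1/1*1/1) = [4/5, 1/1) <- contains code 9/10
  emit 'c', narrow to [4/5, 1/1)
Step 2: interval [4/5, 1/1), width = 1/1 - 4/5 = 1/5
  'f': [4/5 + 1/5*0/1, 4/5 + 1/5*1/5) = [4/5, 21/25)
  'b': [4/5 + 1/5*1/5, 4/5 + 1/5*4/5) = [21/25, 24/25) <- contains code 9/10
  'c': [4/5 + 1/5*4/5, 4/5 + 1/5*1/1) = [24/25, 1/1)
  emit 'b', narrow to [21/25, 24/25)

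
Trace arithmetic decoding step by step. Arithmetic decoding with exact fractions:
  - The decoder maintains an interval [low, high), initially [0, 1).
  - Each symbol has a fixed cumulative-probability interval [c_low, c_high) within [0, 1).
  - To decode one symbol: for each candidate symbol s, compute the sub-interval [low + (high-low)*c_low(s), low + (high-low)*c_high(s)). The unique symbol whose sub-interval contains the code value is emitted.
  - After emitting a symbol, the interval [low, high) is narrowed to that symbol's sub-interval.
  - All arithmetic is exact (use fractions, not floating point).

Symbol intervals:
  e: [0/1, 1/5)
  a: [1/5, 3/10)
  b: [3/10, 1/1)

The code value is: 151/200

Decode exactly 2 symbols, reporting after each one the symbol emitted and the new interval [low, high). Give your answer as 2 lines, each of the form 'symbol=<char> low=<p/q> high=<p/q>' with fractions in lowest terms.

Answer: symbol=b low=3/10 high=1/1
symbol=b low=51/100 high=1/1

Derivation:
Step 1: interval [0/1, 1/1), width = 1/1 - 0/1 = 1/1
  'e': [0/1 + 1/1*0/1, 0/1 + 1/1*1/5) = [0/1, 1/5)
  'a': [0/1 + 1/1*1/5, 0/1 + 1/1*3/10) = [1/5, 3/10)
  'b': [0/1 + 1/1*3/10, 0/1 + 1/1*1/1) = [3/10, 1/1) <- contains code 151/200
  emit 'b', narrow to [3/10, 1/1)
Step 2: interval [3/10, 1/1), width = 1/1 - 3/10 = 7/10
  'e': [3/10 + 7/10*0/1, 3/10 + 7/10*1/5) = [3/10, 11/25)
  'a': [3/10 + 7/10*1/5, 3/10 + 7/10*3/10) = [11/25, 51/100)
  'b': [3/10 + 7/10*3/10, 3/10 + 7/10*1/1) = [51/100, 1/1) <- contains code 151/200
  emit 'b', narrow to [51/100, 1/1)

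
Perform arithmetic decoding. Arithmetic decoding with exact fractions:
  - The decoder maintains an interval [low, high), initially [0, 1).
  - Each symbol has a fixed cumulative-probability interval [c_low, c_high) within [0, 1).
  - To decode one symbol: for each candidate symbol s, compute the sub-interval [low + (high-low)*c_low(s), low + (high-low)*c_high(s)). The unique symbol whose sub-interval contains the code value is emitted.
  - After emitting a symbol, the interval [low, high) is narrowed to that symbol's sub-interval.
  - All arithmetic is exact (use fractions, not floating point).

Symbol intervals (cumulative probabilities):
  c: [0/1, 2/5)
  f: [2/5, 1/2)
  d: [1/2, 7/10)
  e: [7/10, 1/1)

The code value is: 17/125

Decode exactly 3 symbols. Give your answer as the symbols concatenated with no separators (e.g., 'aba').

Step 1: interval [0/1, 1/1), width = 1/1 - 0/1 = 1/1
  'c': [0/1 + 1/1*0/1, 0/1 + 1/1*2/5) = [0/1, 2/5) <- contains code 17/125
  'f': [0/1 + 1/1*2/5, 0/1 + 1/1*1/2) = [2/5, 1/2)
  'd': [0/1 + 1/1*1/2, 0/1 + 1/1*7/10) = [1/2, 7/10)
  'e': [0/1 + 1/1*7/10, 0/1 + 1/1*1/1) = [7/10, 1/1)
  emit 'c', narrow to [0/1, 2/5)
Step 2: interval [0/1, 2/5), width = 2/5 - 0/1 = 2/5
  'c': [0/1 + 2/5*0/1, 0/1 + 2/5*2/5) = [0/1, 4/25) <- contains code 17/125
  'f': [0/1 + 2/5*2/5, 0/1 + 2/5*1/2) = [4/25, 1/5)
  'd': [0/1 + 2/5*1/2, 0/1 + 2/5*7/10) = [1/5, 7/25)
  'e': [0/1 + 2/5*7/10, 0/1 + 2/5*1/1) = [7/25, 2/5)
  emit 'c', narrow to [0/1, 4/25)
Step 3: interval [0/1, 4/25), width = 4/25 - 0/1 = 4/25
  'c': [0/1 + 4/25*0/1, 0/1 + 4/25*2/5) = [0/1, 8/125)
  'f': [0/1 + 4/25*2/5, 0/1 + 4/25*1/2) = [8/125, 2/25)
  'd': [0/1 + 4/25*1/2, 0/1 + 4/25*7/10) = [2/25, 14/125)
  'e': [0/1 + 4/25*7/10, 0/1 + 4/25*1/1) = [14/125, 4/25) <- contains code 17/125
  emit 'e', narrow to [14/125, 4/25)

Answer: cce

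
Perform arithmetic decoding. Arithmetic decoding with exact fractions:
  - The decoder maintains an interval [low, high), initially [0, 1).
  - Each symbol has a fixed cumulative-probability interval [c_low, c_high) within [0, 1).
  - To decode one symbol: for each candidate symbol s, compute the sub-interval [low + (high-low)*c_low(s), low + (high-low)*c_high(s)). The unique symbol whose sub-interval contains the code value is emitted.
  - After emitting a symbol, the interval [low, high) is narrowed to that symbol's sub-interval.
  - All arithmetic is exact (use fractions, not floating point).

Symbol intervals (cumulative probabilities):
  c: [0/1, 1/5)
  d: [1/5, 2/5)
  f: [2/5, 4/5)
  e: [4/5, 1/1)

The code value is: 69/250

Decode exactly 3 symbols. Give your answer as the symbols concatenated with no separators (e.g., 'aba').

Step 1: interval [0/1, 1/1), width = 1/1 - 0/1 = 1/1
  'c': [0/1 + 1/1*0/1, 0/1 + 1/1*1/5) = [0/1, 1/5)
  'd': [0/1 + 1/1*1/5, 0/1 + 1/1*2/5) = [1/5, 2/5) <- contains code 69/250
  'f': [0/1 + 1/1*2/5, 0/1 + 1/1*4/5) = [2/5, 4/5)
  'e': [0/1 + 1/1*4/5, 0/1 + 1/1*1/1) = [4/5, 1/1)
  emit 'd', narrow to [1/5, 2/5)
Step 2: interval [1/5, 2/5), width = 2/5 - 1/5 = 1/5
  'c': [1/5 + 1/5*0/1, 1/5 + 1/5*1/5) = [1/5, 6/25)
  'd': [1/5 + 1/5*1/5, 1/5 + 1/5*2/5) = [6/25, 7/25) <- contains code 69/250
  'f': [1/5 + 1/5*2/5, 1/5 + 1/5*4/5) = [7/25, 9/25)
  'e': [1/5 + 1/5*4/5, 1/5 + 1/5*1/1) = [9/25, 2/5)
  emit 'd', narrow to [6/25, 7/25)
Step 3: interval [6/25, 7/25), width = 7/25 - 6/25 = 1/25
  'c': [6/25 + 1/25*0/1, 6/25 + 1/25*1/5) = [6/25, 31/125)
  'd': [6/25 + 1/25*1/5, 6/25 + 1/25*2/5) = [31/125, 32/125)
  'f': [6/25 + 1/25*2/5, 6/25 + 1/25*4/5) = [32/125, 34/125)
  'e': [6/25 + 1/25*4/5, 6/25 + 1/25*1/1) = [34/125, 7/25) <- contains code 69/250
  emit 'e', narrow to [34/125, 7/25)

Answer: dde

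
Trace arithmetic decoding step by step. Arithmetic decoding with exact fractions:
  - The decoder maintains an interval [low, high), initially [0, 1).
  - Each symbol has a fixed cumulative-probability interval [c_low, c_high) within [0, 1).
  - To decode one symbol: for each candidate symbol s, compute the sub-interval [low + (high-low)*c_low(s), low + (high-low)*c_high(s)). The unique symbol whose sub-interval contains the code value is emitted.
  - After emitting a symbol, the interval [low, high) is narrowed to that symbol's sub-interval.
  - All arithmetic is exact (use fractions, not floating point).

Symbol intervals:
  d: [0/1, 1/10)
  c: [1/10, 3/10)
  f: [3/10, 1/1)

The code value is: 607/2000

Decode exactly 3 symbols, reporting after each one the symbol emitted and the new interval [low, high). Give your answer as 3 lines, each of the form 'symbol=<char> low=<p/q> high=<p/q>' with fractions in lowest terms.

Answer: symbol=f low=3/10 high=1/1
symbol=d low=3/10 high=37/100
symbol=d low=3/10 high=307/1000

Derivation:
Step 1: interval [0/1, 1/1), width = 1/1 - 0/1 = 1/1
  'd': [0/1 + 1/1*0/1, 0/1 + 1/1*1/10) = [0/1, 1/10)
  'c': [0/1 + 1/1*1/10, 0/1 + 1/1*3/10) = [1/10, 3/10)
  'f': [0/1 + 1/1*3/10, 0/1 + 1/1*1/1) = [3/10, 1/1) <- contains code 607/2000
  emit 'f', narrow to [3/10, 1/1)
Step 2: interval [3/10, 1/1), width = 1/1 - 3/10 = 7/10
  'd': [3/10 + 7/10*0/1, 3/10 + 7/10*1/10) = [3/10, 37/100) <- contains code 607/2000
  'c': [3/10 + 7/10*1/10, 3/10 + 7/10*3/10) = [37/100, 51/100)
  'f': [3/10 + 7/10*3/10, 3/10 + 7/10*1/1) = [51/100, 1/1)
  emit 'd', narrow to [3/10, 37/100)
Step 3: interval [3/10, 37/100), width = 37/100 - 3/10 = 7/100
  'd': [3/10 + 7/100*0/1, 3/10 + 7/100*1/10) = [3/10, 307/1000) <- contains code 607/2000
  'c': [3/10 + 7/100*1/10, 3/10 + 7/100*3/10) = [307/1000, 321/1000)
  'f': [3/10 + 7/100*3/10, 3/10 + 7/100*1/1) = [321/1000, 37/100)
  emit 'd', narrow to [3/10, 307/1000)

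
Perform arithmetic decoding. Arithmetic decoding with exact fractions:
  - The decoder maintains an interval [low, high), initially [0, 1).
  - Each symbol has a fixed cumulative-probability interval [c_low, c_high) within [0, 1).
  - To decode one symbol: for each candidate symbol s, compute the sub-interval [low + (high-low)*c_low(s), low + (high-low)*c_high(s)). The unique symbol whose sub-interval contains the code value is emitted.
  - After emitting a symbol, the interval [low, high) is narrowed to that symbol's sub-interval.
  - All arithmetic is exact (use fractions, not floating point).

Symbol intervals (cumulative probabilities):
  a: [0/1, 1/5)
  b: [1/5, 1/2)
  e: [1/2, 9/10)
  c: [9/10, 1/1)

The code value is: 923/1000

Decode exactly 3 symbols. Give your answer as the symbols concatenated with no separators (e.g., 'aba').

Answer: cba

Derivation:
Step 1: interval [0/1, 1/1), width = 1/1 - 0/1 = 1/1
  'a': [0/1 + 1/1*0/1, 0/1 + 1/1*1/5) = [0/1, 1/5)
  'b': [0/1 + 1/1*1/5, 0/1 + 1/1*1/2) = [1/5, 1/2)
  'e': [0/1 + 1/1*1/2, 0/1 + 1/1*9/10) = [1/2, 9/10)
  'c': [0/1 + 1/1*9/10, 0/1 + 1/1*1/1) = [9/10, 1/1) <- contains code 923/1000
  emit 'c', narrow to [9/10, 1/1)
Step 2: interval [9/10, 1/1), width = 1/1 - 9/10 = 1/10
  'a': [9/10 + 1/10*0/1, 9/10 + 1/10*1/5) = [9/10, 23/25)
  'b': [9/10 + 1/10*1/5, 9/10 + 1/10*1/2) = [23/25, 19/20) <- contains code 923/1000
  'e': [9/10 + 1/10*1/2, 9/10 + 1/10*9/10) = [19/20, 99/100)
  'c': [9/10 + 1/10*9/10, 9/10 + 1/10*1/1) = [99/100, 1/1)
  emit 'b', narrow to [23/25, 19/20)
Step 3: interval [23/25, 19/20), width = 19/20 - 23/25 = 3/100
  'a': [23/25 + 3/100*0/1, 23/25 + 3/100*1/5) = [23/25, 463/500) <- contains code 923/1000
  'b': [23/25 + 3/100*1/5, 23/25 + 3/100*1/2) = [463/500, 187/200)
  'e': [23/25 + 3/100*1/2, 23/25 + 3/100*9/10) = [187/200, 947/1000)
  'c': [23/25 + 3/100*9/10, 23/25 + 3/100*1/1) = [947/1000, 19/20)
  emit 'a', narrow to [23/25, 463/500)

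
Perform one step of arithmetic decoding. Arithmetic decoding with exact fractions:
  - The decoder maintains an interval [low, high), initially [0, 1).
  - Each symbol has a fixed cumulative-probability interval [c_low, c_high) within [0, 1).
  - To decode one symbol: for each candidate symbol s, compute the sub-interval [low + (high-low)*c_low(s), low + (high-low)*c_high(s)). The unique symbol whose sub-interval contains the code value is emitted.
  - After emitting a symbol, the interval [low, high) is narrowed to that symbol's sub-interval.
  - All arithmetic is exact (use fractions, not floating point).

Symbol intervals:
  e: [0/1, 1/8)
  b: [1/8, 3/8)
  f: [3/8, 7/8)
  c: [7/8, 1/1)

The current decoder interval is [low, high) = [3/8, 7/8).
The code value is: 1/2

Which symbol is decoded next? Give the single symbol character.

Answer: b

Derivation:
Interval width = high − low = 7/8 − 3/8 = 1/2
Scaled code = (code − low) / width = (1/2 − 3/8) / 1/2 = 1/4
  e: [0/1, 1/8) 
  b: [1/8, 3/8) ← scaled code falls here ✓
  f: [3/8, 7/8) 
  c: [7/8, 1/1) 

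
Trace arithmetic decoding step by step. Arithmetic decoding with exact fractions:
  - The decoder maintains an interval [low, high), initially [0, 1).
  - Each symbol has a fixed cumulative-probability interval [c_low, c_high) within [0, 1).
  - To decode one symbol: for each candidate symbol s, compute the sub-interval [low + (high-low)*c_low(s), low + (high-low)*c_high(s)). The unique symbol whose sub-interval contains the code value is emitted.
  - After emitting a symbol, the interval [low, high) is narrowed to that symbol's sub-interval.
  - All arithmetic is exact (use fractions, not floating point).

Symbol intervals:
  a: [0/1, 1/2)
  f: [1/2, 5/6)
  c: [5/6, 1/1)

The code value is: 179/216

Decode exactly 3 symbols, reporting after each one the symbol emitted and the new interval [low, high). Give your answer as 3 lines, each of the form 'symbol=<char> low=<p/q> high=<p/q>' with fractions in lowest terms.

Answer: symbol=f low=1/2 high=5/6
symbol=c low=7/9 high=5/6
symbol=c low=89/108 high=5/6

Derivation:
Step 1: interval [0/1, 1/1), width = 1/1 - 0/1 = 1/1
  'a': [0/1 + 1/1*0/1, 0/1 + 1/1*1/2) = [0/1, 1/2)
  'f': [0/1 + 1/1*1/2, 0/1 + 1/1*5/6) = [1/2, 5/6) <- contains code 179/216
  'c': [0/1 + 1/1*5/6, 0/1 + 1/1*1/1) = [5/6, 1/1)
  emit 'f', narrow to [1/2, 5/6)
Step 2: interval [1/2, 5/6), width = 5/6 - 1/2 = 1/3
  'a': [1/2 + 1/3*0/1, 1/2 + 1/3*1/2) = [1/2, 2/3)
  'f': [1/2 + 1/3*1/2, 1/2 + 1/3*5/6) = [2/3, 7/9)
  'c': [1/2 + 1/3*5/6, 1/2 + 1/3*1/1) = [7/9, 5/6) <- contains code 179/216
  emit 'c', narrow to [7/9, 5/6)
Step 3: interval [7/9, 5/6), width = 5/6 - 7/9 = 1/18
  'a': [7/9 + 1/18*0/1, 7/9 + 1/18*1/2) = [7/9, 29/36)
  'f': [7/9 + 1/18*1/2, 7/9 + 1/18*5/6) = [29/36, 89/108)
  'c': [7/9 + 1/18*5/6, 7/9 + 1/18*1/1) = [89/108, 5/6) <- contains code 179/216
  emit 'c', narrow to [89/108, 5/6)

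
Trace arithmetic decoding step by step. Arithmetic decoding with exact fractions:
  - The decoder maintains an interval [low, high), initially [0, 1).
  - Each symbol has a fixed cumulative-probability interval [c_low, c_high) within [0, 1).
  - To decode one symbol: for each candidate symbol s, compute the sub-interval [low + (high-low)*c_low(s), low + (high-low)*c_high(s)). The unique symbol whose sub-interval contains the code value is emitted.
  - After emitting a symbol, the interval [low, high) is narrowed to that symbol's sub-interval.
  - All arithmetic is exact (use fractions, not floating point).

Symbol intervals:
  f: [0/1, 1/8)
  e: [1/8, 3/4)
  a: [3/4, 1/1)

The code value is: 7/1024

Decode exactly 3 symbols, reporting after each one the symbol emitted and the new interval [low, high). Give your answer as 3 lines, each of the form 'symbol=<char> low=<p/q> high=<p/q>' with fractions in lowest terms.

Answer: symbol=f low=0/1 high=1/8
symbol=f low=0/1 high=1/64
symbol=e low=1/512 high=3/256

Derivation:
Step 1: interval [0/1, 1/1), width = 1/1 - 0/1 = 1/1
  'f': [0/1 + 1/1*0/1, 0/1 + 1/1*1/8) = [0/1, 1/8) <- contains code 7/1024
  'e': [0/1 + 1/1*1/8, 0/1 + 1/1*3/4) = [1/8, 3/4)
  'a': [0/1 + 1/1*3/4, 0/1 + 1/1*1/1) = [3/4, 1/1)
  emit 'f', narrow to [0/1, 1/8)
Step 2: interval [0/1, 1/8), width = 1/8 - 0/1 = 1/8
  'f': [0/1 + 1/8*0/1, 0/1 + 1/8*1/8) = [0/1, 1/64) <- contains code 7/1024
  'e': [0/1 + 1/8*1/8, 0/1 + 1/8*3/4) = [1/64, 3/32)
  'a': [0/1 + 1/8*3/4, 0/1 + 1/8*1/1) = [3/32, 1/8)
  emit 'f', narrow to [0/1, 1/64)
Step 3: interval [0/1, 1/64), width = 1/64 - 0/1 = 1/64
  'f': [0/1 + 1/64*0/1, 0/1 + 1/64*1/8) = [0/1, 1/512)
  'e': [0/1 + 1/64*1/8, 0/1 + 1/64*3/4) = [1/512, 3/256) <- contains code 7/1024
  'a': [0/1 + 1/64*3/4, 0/1 + 1/64*1/1) = [3/256, 1/64)
  emit 'e', narrow to [1/512, 3/256)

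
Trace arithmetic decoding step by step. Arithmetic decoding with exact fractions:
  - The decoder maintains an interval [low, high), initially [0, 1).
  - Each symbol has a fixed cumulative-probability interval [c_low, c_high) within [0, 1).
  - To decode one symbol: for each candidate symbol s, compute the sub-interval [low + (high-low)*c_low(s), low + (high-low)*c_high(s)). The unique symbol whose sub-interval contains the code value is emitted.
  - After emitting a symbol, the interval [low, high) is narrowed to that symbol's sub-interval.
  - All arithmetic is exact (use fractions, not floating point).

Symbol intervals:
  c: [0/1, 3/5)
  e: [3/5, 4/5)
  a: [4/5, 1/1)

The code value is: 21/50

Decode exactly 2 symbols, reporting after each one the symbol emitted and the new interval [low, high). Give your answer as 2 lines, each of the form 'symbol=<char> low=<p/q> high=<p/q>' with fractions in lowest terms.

Step 1: interval [0/1, 1/1), width = 1/1 - 0/1 = 1/1
  'c': [0/1 + 1/1*0/1, 0/1 + 1/1*3/5) = [0/1, 3/5) <- contains code 21/50
  'e': [0/1 + 1/1*3/5, 0/1 + 1/1*4/5) = [3/5, 4/5)
  'a': [0/1 + 1/1*4/5, 0/1 + 1/1*1/1) = [4/5, 1/1)
  emit 'c', narrow to [0/1, 3/5)
Step 2: interval [0/1, 3/5), width = 3/5 - 0/1 = 3/5
  'c': [0/1 + 3/5*0/1, 0/1 + 3/5*3/5) = [0/1, 9/25)
  'e': [0/1 + 3/5*3/5, 0/1 + 3/5*4/5) = [9/25, 12/25) <- contains code 21/50
  'a': [0/1 + 3/5*4/5, 0/1 + 3/5*1/1) = [12/25, 3/5)
  emit 'e', narrow to [9/25, 12/25)

Answer: symbol=c low=0/1 high=3/5
symbol=e low=9/25 high=12/25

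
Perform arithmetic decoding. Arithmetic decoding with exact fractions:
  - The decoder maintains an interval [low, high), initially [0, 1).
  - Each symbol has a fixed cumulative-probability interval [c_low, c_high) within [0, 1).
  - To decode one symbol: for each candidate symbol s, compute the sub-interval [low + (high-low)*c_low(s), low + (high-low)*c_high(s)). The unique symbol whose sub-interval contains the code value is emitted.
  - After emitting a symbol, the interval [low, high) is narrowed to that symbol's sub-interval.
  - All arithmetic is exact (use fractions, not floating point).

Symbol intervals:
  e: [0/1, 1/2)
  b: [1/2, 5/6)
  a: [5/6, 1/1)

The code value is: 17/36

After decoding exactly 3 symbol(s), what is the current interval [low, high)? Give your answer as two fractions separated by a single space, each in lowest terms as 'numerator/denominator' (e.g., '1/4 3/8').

Step 1: interval [0/1, 1/1), width = 1/1 - 0/1 = 1/1
  'e': [0/1 + 1/1*0/1, 0/1 + 1/1*1/2) = [0/1, 1/2) <- contains code 17/36
  'b': [0/1 + 1/1*1/2, 0/1 + 1/1*5/6) = [1/2, 5/6)
  'a': [0/1 + 1/1*5/6, 0/1 + 1/1*1/1) = [5/6, 1/1)
  emit 'e', narrow to [0/1, 1/2)
Step 2: interval [0/1, 1/2), width = 1/2 - 0/1 = 1/2
  'e': [0/1 + 1/2*0/1, 0/1 + 1/2*1/2) = [0/1, 1/4)
  'b': [0/1 + 1/2*1/2, 0/1 + 1/2*5/6) = [1/4, 5/12)
  'a': [0/1 + 1/2*5/6, 0/1 + 1/2*1/1) = [5/12, 1/2) <- contains code 17/36
  emit 'a', narrow to [5/12, 1/2)
Step 3: interval [5/12, 1/2), width = 1/2 - 5/12 = 1/12
  'e': [5/12 + 1/12*0/1, 5/12 + 1/12*1/2) = [5/12, 11/24)
  'b': [5/12 + 1/12*1/2, 5/12 + 1/12*5/6) = [11/24, 35/72) <- contains code 17/36
  'a': [5/12 + 1/12*5/6, 5/12 + 1/12*1/1) = [35/72, 1/2)
  emit 'b', narrow to [11/24, 35/72)

Answer: 11/24 35/72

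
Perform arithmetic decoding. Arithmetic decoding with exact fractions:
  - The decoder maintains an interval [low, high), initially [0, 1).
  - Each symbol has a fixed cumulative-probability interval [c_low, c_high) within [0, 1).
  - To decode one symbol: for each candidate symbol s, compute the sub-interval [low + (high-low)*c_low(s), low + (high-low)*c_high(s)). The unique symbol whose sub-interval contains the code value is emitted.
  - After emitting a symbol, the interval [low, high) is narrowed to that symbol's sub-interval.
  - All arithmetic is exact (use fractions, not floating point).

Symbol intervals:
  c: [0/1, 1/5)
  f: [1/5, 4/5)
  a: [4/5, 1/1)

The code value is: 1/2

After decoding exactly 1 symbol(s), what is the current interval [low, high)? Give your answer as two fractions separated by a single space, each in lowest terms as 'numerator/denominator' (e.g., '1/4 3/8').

Step 1: interval [0/1, 1/1), width = 1/1 - 0/1 = 1/1
  'c': [0/1 + 1/1*0/1, 0/1 + 1/1*1/5) = [0/1, 1/5)
  'f': [0/1 + 1/1*1/5, 0/1 + 1/1*4/5) = [1/5, 4/5) <- contains code 1/2
  'a': [0/1 + 1/1*4/5, 0/1 + 1/1*1/1) = [4/5, 1/1)
  emit 'f', narrow to [1/5, 4/5)

Answer: 1/5 4/5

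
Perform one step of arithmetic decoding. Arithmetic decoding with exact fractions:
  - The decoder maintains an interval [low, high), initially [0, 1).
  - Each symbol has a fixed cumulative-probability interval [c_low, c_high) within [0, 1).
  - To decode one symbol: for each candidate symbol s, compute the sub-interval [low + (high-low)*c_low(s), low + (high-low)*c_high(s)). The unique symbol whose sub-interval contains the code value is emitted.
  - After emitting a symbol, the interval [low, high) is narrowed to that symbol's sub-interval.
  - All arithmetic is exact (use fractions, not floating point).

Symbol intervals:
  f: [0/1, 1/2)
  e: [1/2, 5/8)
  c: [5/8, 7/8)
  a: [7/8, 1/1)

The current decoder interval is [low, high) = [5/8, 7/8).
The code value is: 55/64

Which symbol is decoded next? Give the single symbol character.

Interval width = high − low = 7/8 − 5/8 = 1/4
Scaled code = (code − low) / width = (55/64 − 5/8) / 1/4 = 15/16
  f: [0/1, 1/2) 
  e: [1/2, 5/8) 
  c: [5/8, 7/8) 
  a: [7/8, 1/1) ← scaled code falls here ✓

Answer: a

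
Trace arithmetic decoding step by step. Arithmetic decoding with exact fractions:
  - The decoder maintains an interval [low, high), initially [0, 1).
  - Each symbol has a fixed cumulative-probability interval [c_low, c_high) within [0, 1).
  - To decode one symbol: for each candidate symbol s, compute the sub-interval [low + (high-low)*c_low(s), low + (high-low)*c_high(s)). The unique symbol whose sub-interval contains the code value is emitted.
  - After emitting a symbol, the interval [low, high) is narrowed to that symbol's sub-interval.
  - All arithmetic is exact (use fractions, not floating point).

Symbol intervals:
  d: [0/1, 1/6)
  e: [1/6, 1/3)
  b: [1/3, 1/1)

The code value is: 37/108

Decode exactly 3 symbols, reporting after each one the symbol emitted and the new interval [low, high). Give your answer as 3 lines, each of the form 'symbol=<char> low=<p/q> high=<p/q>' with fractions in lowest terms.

Step 1: interval [0/1, 1/1), width = 1/1 - 0/1 = 1/1
  'd': [0/1 + 1/1*0/1, 0/1 + 1/1*1/6) = [0/1, 1/6)
  'e': [0/1 + 1/1*1/6, 0/1 + 1/1*1/3) = [1/6, 1/3)
  'b': [0/1 + 1/1*1/3, 0/1 + 1/1*1/1) = [1/3, 1/1) <- contains code 37/108
  emit 'b', narrow to [1/3, 1/1)
Step 2: interval [1/3, 1/1), width = 1/1 - 1/3 = 2/3
  'd': [1/3 + 2/3*0/1, 1/3 + 2/3*1/6) = [1/3, 4/9) <- contains code 37/108
  'e': [1/3 + 2/3*1/6, 1/3 + 2/3*1/3) = [4/9, 5/9)
  'b': [1/3 + 2/3*1/3, 1/3 + 2/3*1/1) = [5/9, 1/1)
  emit 'd', narrow to [1/3, 4/9)
Step 3: interval [1/3, 4/9), width = 4/9 - 1/3 = 1/9
  'd': [1/3 + 1/9*0/1, 1/3 + 1/9*1/6) = [1/3, 19/54) <- contains code 37/108
  'e': [1/3 + 1/9*1/6, 1/3 + 1/9*1/3) = [19/54, 10/27)
  'b': [1/3 + 1/9*1/3, 1/3 + 1/9*1/1) = [10/27, 4/9)
  emit 'd', narrow to [1/3, 19/54)

Answer: symbol=b low=1/3 high=1/1
symbol=d low=1/3 high=4/9
symbol=d low=1/3 high=19/54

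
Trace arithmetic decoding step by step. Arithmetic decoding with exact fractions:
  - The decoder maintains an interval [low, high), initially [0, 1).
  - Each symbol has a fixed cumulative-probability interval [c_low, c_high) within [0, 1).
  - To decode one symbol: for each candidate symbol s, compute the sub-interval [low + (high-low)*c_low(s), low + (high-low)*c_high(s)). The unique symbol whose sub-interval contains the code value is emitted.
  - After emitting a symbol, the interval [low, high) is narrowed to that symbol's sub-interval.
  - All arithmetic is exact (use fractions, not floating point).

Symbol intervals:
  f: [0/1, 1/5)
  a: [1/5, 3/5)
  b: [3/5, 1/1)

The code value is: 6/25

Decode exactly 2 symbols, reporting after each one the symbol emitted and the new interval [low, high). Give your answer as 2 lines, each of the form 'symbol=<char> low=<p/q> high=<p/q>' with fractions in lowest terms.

Step 1: interval [0/1, 1/1), width = 1/1 - 0/1 = 1/1
  'f': [0/1 + 1/1*0/1, 0/1 + 1/1*1/5) = [0/1, 1/5)
  'a': [0/1 + 1/1*1/5, 0/1 + 1/1*3/5) = [1/5, 3/5) <- contains code 6/25
  'b': [0/1 + 1/1*3/5, 0/1 + 1/1*1/1) = [3/5, 1/1)
  emit 'a', narrow to [1/5, 3/5)
Step 2: interval [1/5, 3/5), width = 3/5 - 1/5 = 2/5
  'f': [1/5 + 2/5*0/1, 1/5 + 2/5*1/5) = [1/5, 7/25) <- contains code 6/25
  'a': [1/5 + 2/5*1/5, 1/5 + 2/5*3/5) = [7/25, 11/25)
  'b': [1/5 + 2/5*3/5, 1/5 + 2/5*1/1) = [11/25, 3/5)
  emit 'f', narrow to [1/5, 7/25)

Answer: symbol=a low=1/5 high=3/5
symbol=f low=1/5 high=7/25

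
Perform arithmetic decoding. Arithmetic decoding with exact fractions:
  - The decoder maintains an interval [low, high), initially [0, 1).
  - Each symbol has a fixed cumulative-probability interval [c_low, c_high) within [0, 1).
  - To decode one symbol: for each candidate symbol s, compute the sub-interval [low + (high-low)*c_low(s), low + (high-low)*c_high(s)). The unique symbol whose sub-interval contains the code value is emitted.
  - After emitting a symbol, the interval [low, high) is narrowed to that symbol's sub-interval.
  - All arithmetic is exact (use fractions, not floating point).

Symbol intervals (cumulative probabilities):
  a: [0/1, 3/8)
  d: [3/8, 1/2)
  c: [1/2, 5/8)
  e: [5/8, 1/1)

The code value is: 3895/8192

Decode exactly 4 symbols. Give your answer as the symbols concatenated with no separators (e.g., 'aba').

Answer: dede

Derivation:
Step 1: interval [0/1, 1/1), width = 1/1 - 0/1 = 1/1
  'a': [0/1 + 1/1*0/1, 0/1 + 1/1*3/8) = [0/1, 3/8)
  'd': [0/1 + 1/1*3/8, 0/1 + 1/1*1/2) = [3/8, 1/2) <- contains code 3895/8192
  'c': [0/1 + 1/1*1/2, 0/1 + 1/1*5/8) = [1/2, 5/8)
  'e': [0/1 + 1/1*5/8, 0/1 + 1/1*1/1) = [5/8, 1/1)
  emit 'd', narrow to [3/8, 1/2)
Step 2: interval [3/8, 1/2), width = 1/2 - 3/8 = 1/8
  'a': [3/8 + 1/8*0/1, 3/8 + 1/8*3/8) = [3/8, 27/64)
  'd': [3/8 + 1/8*3/8, 3/8 + 1/8*1/2) = [27/64, 7/16)
  'c': [3/8 + 1/8*1/2, 3/8 + 1/8*5/8) = [7/16, 29/64)
  'e': [3/8 + 1/8*5/8, 3/8 + 1/8*1/1) = [29/64, 1/2) <- contains code 3895/8192
  emit 'e', narrow to [29/64, 1/2)
Step 3: interval [29/64, 1/2), width = 1/2 - 29/64 = 3/64
  'a': [29/64 + 3/64*0/1, 29/64 + 3/64*3/8) = [29/64, 241/512)
  'd': [29/64 + 3/64*3/8, 29/64 + 3/64*1/2) = [241/512, 61/128) <- contains code 3895/8192
  'c': [29/64 + 3/64*1/2, 29/64 + 3/64*5/8) = [61/128, 247/512)
  'e': [29/64 + 3/64*5/8, 29/64 + 3/64*1/1) = [247/512, 1/2)
  emit 'd', narrow to [241/512, 61/128)
Step 4: interval [241/512, 61/128), width = 61/128 - 241/512 = 3/512
  'a': [241/512 + 3/512*0/1, 241/512 + 3/512*3/8) = [241/512, 1937/4096)
  'd': [241/512 + 3/512*3/8, 241/512 + 3/512*1/2) = [1937/4096, 485/1024)
  'c': [241/512 + 3/512*1/2, 241/512 + 3/512*5/8) = [485/1024, 1943/4096)
  'e': [241/512 + 3/512*5/8, 241/512 + 3/512*1/1) = [1943/4096, 61/128) <- contains code 3895/8192
  emit 'e', narrow to [1943/4096, 61/128)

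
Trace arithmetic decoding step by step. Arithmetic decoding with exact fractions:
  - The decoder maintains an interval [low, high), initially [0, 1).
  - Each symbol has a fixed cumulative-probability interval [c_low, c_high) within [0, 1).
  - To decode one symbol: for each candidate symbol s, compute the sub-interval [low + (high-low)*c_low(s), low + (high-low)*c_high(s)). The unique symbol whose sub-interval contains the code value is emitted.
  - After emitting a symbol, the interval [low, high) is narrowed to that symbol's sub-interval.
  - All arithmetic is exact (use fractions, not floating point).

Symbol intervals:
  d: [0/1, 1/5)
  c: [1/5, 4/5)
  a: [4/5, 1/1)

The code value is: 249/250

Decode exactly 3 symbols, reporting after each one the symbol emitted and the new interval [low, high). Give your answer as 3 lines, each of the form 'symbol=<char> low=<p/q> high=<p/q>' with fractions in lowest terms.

Step 1: interval [0/1, 1/1), width = 1/1 - 0/1 = 1/1
  'd': [0/1 + 1/1*0/1, 0/1 + 1/1*1/5) = [0/1, 1/5)
  'c': [0/1 + 1/1*1/5, 0/1 + 1/1*4/5) = [1/5, 4/5)
  'a': [0/1 + 1/1*4/5, 0/1 + 1/1*1/1) = [4/5, 1/1) <- contains code 249/250
  emit 'a', narrow to [4/5, 1/1)
Step 2: interval [4/5, 1/1), width = 1/1 - 4/5 = 1/5
  'd': [4/5 + 1/5*0/1, 4/5 + 1/5*1/5) = [4/5, 21/25)
  'c': [4/5 + 1/5*1/5, 4/5 + 1/5*4/5) = [21/25, 24/25)
  'a': [4/5 + 1/5*4/5, 4/5 + 1/5*1/1) = [24/25, 1/1) <- contains code 249/250
  emit 'a', narrow to [24/25, 1/1)
Step 3: interval [24/25, 1/1), width = 1/1 - 24/25 = 1/25
  'd': [24/25 + 1/25*0/1, 24/25 + 1/25*1/5) = [24/25, 121/125)
  'c': [24/25 + 1/25*1/5, 24/25 + 1/25*4/5) = [121/125, 124/125)
  'a': [24/25 + 1/25*4/5, 24/25 + 1/25*1/1) = [124/125, 1/1) <- contains code 249/250
  emit 'a', narrow to [124/125, 1/1)

Answer: symbol=a low=4/5 high=1/1
symbol=a low=24/25 high=1/1
symbol=a low=124/125 high=1/1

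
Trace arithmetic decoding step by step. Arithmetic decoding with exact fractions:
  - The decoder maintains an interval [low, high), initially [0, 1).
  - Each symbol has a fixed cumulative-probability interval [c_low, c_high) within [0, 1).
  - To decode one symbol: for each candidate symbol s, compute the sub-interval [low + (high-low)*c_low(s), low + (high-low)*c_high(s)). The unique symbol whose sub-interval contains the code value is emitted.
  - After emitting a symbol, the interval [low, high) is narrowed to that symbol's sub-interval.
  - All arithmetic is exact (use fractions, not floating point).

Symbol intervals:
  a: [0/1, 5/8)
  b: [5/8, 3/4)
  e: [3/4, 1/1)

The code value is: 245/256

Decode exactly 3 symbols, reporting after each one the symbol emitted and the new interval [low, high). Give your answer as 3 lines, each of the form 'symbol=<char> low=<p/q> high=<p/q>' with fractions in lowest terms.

Step 1: interval [0/1, 1/1), width = 1/1 - 0/1 = 1/1
  'a': [0/1 + 1/1*0/1, 0/1 + 1/1*5/8) = [0/1, 5/8)
  'b': [0/1 + 1/1*5/8, 0/1 + 1/1*3/4) = [5/8, 3/4)
  'e': [0/1 + 1/1*3/4, 0/1 + 1/1*1/1) = [3/4, 1/1) <- contains code 245/256
  emit 'e', narrow to [3/4, 1/1)
Step 2: interval [3/4, 1/1), width = 1/1 - 3/4 = 1/4
  'a': [3/4 + 1/4*0/1, 3/4 + 1/4*5/8) = [3/4, 29/32)
  'b': [3/4 + 1/4*5/8, 3/4 + 1/4*3/4) = [29/32, 15/16)
  'e': [3/4 + 1/4*3/4, 3/4 + 1/4*1/1) = [15/16, 1/1) <- contains code 245/256
  emit 'e', narrow to [15/16, 1/1)
Step 3: interval [15/16, 1/1), width = 1/1 - 15/16 = 1/16
  'a': [15/16 + 1/16*0/1, 15/16 + 1/16*5/8) = [15/16, 125/128) <- contains code 245/256
  'b': [15/16 + 1/16*5/8, 15/16 + 1/16*3/4) = [125/128, 63/64)
  'e': [15/16 + 1/16*3/4, 15/16 + 1/16*1/1) = [63/64, 1/1)
  emit 'a', narrow to [15/16, 125/128)

Answer: symbol=e low=3/4 high=1/1
symbol=e low=15/16 high=1/1
symbol=a low=15/16 high=125/128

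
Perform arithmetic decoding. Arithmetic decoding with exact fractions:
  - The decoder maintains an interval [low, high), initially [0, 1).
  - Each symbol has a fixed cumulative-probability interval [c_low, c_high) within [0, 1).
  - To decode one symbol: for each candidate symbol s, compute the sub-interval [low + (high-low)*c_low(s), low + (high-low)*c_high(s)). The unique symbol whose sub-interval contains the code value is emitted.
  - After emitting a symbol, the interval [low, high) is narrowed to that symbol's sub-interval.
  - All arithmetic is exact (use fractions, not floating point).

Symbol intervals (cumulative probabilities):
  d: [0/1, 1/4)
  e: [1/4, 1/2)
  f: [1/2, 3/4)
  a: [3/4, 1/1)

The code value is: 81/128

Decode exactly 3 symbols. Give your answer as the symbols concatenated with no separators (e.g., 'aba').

Step 1: interval [0/1, 1/1), width = 1/1 - 0/1 = 1/1
  'd': [0/1 + 1/1*0/1, 0/1 + 1/1*1/4) = [0/1, 1/4)
  'e': [0/1 + 1/1*1/4, 0/1 + 1/1*1/2) = [1/4, 1/2)
  'f': [0/1 + 1/1*1/2, 0/1 + 1/1*3/4) = [1/2, 3/4) <- contains code 81/128
  'a': [0/1 + 1/1*3/4, 0/1 + 1/1*1/1) = [3/4, 1/1)
  emit 'f', narrow to [1/2, 3/4)
Step 2: interval [1/2, 3/4), width = 3/4 - 1/2 = 1/4
  'd': [1/2 + 1/4*0/1, 1/2 + 1/4*1/4) = [1/2, 9/16)
  'e': [1/2 + 1/4*1/4, 1/2 + 1/4*1/2) = [9/16, 5/8)
  'f': [1/2 + 1/4*1/2, 1/2 + 1/4*3/4) = [5/8, 11/16) <- contains code 81/128
  'a': [1/2 + 1/4*3/4, 1/2 + 1/4*1/1) = [11/16, 3/4)
  emit 'f', narrow to [5/8, 11/16)
Step 3: interval [5/8, 11/16), width = 11/16 - 5/8 = 1/16
  'd': [5/8 + 1/16*0/1, 5/8 + 1/16*1/4) = [5/8, 41/64) <- contains code 81/128
  'e': [5/8 + 1/16*1/4, 5/8 + 1/16*1/2) = [41/64, 21/32)
  'f': [5/8 + 1/16*1/2, 5/8 + 1/16*3/4) = [21/32, 43/64)
  'a': [5/8 + 1/16*3/4, 5/8 + 1/16*1/1) = [43/64, 11/16)
  emit 'd', narrow to [5/8, 41/64)

Answer: ffd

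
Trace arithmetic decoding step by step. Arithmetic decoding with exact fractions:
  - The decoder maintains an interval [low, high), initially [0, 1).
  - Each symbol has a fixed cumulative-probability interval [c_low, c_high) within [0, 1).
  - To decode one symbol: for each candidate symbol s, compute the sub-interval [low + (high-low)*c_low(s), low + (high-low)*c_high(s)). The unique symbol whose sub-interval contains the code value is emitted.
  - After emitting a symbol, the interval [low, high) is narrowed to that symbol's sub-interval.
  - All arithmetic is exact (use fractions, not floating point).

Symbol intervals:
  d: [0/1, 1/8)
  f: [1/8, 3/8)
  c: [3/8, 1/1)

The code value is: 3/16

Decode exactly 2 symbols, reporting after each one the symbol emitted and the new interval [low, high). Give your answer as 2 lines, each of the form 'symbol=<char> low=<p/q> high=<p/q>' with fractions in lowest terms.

Step 1: interval [0/1, 1/1), width = 1/1 - 0/1 = 1/1
  'd': [0/1 + 1/1*0/1, 0/1 + 1/1*1/8) = [0/1, 1/8)
  'f': [0/1 + 1/1*1/8, 0/1 + 1/1*3/8) = [1/8, 3/8) <- contains code 3/16
  'c': [0/1 + 1/1*3/8, 0/1 + 1/1*1/1) = [3/8, 1/1)
  emit 'f', narrow to [1/8, 3/8)
Step 2: interval [1/8, 3/8), width = 3/8 - 1/8 = 1/4
  'd': [1/8 + 1/4*0/1, 1/8 + 1/4*1/8) = [1/8, 5/32)
  'f': [1/8 + 1/4*1/8, 1/8 + 1/4*3/8) = [5/32, 7/32) <- contains code 3/16
  'c': [1/8 + 1/4*3/8, 1/8 + 1/4*1/1) = [7/32, 3/8)
  emit 'f', narrow to [5/32, 7/32)

Answer: symbol=f low=1/8 high=3/8
symbol=f low=5/32 high=7/32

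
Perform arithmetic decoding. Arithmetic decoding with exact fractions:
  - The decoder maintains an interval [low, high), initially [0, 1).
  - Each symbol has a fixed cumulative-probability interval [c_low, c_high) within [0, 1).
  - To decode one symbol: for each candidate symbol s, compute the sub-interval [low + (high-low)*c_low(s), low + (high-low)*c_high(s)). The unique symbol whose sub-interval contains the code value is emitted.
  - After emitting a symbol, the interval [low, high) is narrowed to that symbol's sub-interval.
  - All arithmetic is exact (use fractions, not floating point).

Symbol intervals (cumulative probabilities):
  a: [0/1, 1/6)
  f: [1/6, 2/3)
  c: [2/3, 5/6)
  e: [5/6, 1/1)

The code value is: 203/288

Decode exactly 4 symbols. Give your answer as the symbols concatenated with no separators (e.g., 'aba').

Step 1: interval [0/1, 1/1), width = 1/1 - 0/1 = 1/1
  'a': [0/1 + 1/1*0/1, 0/1 + 1/1*1/6) = [0/1, 1/6)
  'f': [0/1 + 1/1*1/6, 0/1 + 1/1*2/3) = [1/6, 2/3)
  'c': [0/1 + 1/1*2/3, 0/1 + 1/1*5/6) = [2/3, 5/6) <- contains code 203/288
  'e': [0/1 + 1/1*5/6, 0/1 + 1/1*1/1) = [5/6, 1/1)
  emit 'c', narrow to [2/3, 5/6)
Step 2: interval [2/3, 5/6), width = 5/6 - 2/3 = 1/6
  'a': [2/3 + 1/6*0/1, 2/3 + 1/6*1/6) = [2/3, 25/36)
  'f': [2/3 + 1/6*1/6, 2/3 + 1/6*2/3) = [25/36, 7/9) <- contains code 203/288
  'c': [2/3 + 1/6*2/3, 2/3 + 1/6*5/6) = [7/9, 29/36)
  'e': [2/3 + 1/6*5/6, 2/3 + 1/6*1/1) = [29/36, 5/6)
  emit 'f', narrow to [25/36, 7/9)
Step 3: interval [25/36, 7/9), width = 7/9 - 25/36 = 1/12
  'a': [25/36 + 1/12*0/1, 25/36 + 1/12*1/6) = [25/36, 17/24) <- contains code 203/288
  'f': [25/36 + 1/12*1/6, 25/36 + 1/12*2/3) = [17/24, 3/4)
  'c': [25/36 + 1/12*2/3, 25/36 + 1/12*5/6) = [3/4, 55/72)
  'e': [25/36 + 1/12*5/6, 25/36 + 1/12*1/1) = [55/72, 7/9)
  emit 'a', narrow to [25/36, 17/24)
Step 4: interval [25/36, 17/24), width = 17/24 - 25/36 = 1/72
  'a': [25/36 + 1/72*0/1, 25/36 + 1/72*1/6) = [25/36, 301/432)
  'f': [25/36 + 1/72*1/6, 25/36 + 1/72*2/3) = [301/432, 19/27)
  'c': [25/36 + 1/72*2/3, 25/36 + 1/72*5/6) = [19/27, 305/432) <- contains code 203/288
  'e': [25/36 + 1/72*5/6, 25/36 + 1/72*1/1) = [305/432, 17/24)
  emit 'c', narrow to [19/27, 305/432)

Answer: cfac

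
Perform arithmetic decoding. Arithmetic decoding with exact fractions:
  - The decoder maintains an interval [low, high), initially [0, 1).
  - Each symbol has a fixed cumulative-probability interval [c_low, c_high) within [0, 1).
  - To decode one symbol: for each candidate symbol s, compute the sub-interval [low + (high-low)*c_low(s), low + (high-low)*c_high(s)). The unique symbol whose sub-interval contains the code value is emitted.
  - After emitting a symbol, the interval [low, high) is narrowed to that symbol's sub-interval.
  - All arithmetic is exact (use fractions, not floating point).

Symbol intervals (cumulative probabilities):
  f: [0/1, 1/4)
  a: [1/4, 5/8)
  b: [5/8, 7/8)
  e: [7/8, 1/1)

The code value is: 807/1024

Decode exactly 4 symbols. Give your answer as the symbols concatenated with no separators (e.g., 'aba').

Answer: bbfa

Derivation:
Step 1: interval [0/1, 1/1), width = 1/1 - 0/1 = 1/1
  'f': [0/1 + 1/1*0/1, 0/1 + 1/1*1/4) = [0/1, 1/4)
  'a': [0/1 + 1/1*1/4, 0/1 + 1/1*5/8) = [1/4, 5/8)
  'b': [0/1 + 1/1*5/8, 0/1 + 1/1*7/8) = [5/8, 7/8) <- contains code 807/1024
  'e': [0/1 + 1/1*7/8, 0/1 + 1/1*1/1) = [7/8, 1/1)
  emit 'b', narrow to [5/8, 7/8)
Step 2: interval [5/8, 7/8), width = 7/8 - 5/8 = 1/4
  'f': [5/8 + 1/4*0/1, 5/8 + 1/4*1/4) = [5/8, 11/16)
  'a': [5/8 + 1/4*1/4, 5/8 + 1/4*5/8) = [11/16, 25/32)
  'b': [5/8 + 1/4*5/8, 5/8 + 1/4*7/8) = [25/32, 27/32) <- contains code 807/1024
  'e': [5/8 + 1/4*7/8, 5/8 + 1/4*1/1) = [27/32, 7/8)
  emit 'b', narrow to [25/32, 27/32)
Step 3: interval [25/32, 27/32), width = 27/32 - 25/32 = 1/16
  'f': [25/32 + 1/16*0/1, 25/32 + 1/16*1/4) = [25/32, 51/64) <- contains code 807/1024
  'a': [25/32 + 1/16*1/4, 25/32 + 1/16*5/8) = [51/64, 105/128)
  'b': [25/32 + 1/16*5/8, 25/32 + 1/16*7/8) = [105/128, 107/128)
  'e': [25/32 + 1/16*7/8, 25/32 + 1/16*1/1) = [107/128, 27/32)
  emit 'f', narrow to [25/32, 51/64)
Step 4: interval [25/32, 51/64), width = 51/64 - 25/32 = 1/64
  'f': [25/32 + 1/64*0/1, 25/32 + 1/64*1/4) = [25/32, 201/256)
  'a': [25/32 + 1/64*1/4, 25/32 + 1/64*5/8) = [201/256, 405/512) <- contains code 807/1024
  'b': [25/32 + 1/64*5/8, 25/32 + 1/64*7/8) = [405/512, 407/512)
  'e': [25/32 + 1/64*7/8, 25/32 + 1/64*1/1) = [407/512, 51/64)
  emit 'a', narrow to [201/256, 405/512)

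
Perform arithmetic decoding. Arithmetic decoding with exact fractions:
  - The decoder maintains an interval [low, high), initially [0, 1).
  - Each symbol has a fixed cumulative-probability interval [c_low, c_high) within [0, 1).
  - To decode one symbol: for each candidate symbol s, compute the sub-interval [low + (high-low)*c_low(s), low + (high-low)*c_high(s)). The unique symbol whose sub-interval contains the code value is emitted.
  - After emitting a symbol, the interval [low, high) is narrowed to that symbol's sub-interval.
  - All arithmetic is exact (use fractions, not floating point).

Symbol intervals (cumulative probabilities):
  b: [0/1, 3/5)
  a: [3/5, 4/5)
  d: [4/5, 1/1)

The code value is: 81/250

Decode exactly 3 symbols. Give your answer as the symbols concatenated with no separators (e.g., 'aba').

Answer: bbd

Derivation:
Step 1: interval [0/1, 1/1), width = 1/1 - 0/1 = 1/1
  'b': [0/1 + 1/1*0/1, 0/1 + 1/1*3/5) = [0/1, 3/5) <- contains code 81/250
  'a': [0/1 + 1/1*3/5, 0/1 + 1/1*4/5) = [3/5, 4/5)
  'd': [0/1 + 1/1*4/5, 0/1 + 1/1*1/1) = [4/5, 1/1)
  emit 'b', narrow to [0/1, 3/5)
Step 2: interval [0/1, 3/5), width = 3/5 - 0/1 = 3/5
  'b': [0/1 + 3/5*0/1, 0/1 + 3/5*3/5) = [0/1, 9/25) <- contains code 81/250
  'a': [0/1 + 3/5*3/5, 0/1 + 3/5*4/5) = [9/25, 12/25)
  'd': [0/1 + 3/5*4/5, 0/1 + 3/5*1/1) = [12/25, 3/5)
  emit 'b', narrow to [0/1, 9/25)
Step 3: interval [0/1, 9/25), width = 9/25 - 0/1 = 9/25
  'b': [0/1 + 9/25*0/1, 0/1 + 9/25*3/5) = [0/1, 27/125)
  'a': [0/1 + 9/25*3/5, 0/1 + 9/25*4/5) = [27/125, 36/125)
  'd': [0/1 + 9/25*4/5, 0/1 + 9/25*1/1) = [36/125, 9/25) <- contains code 81/250
  emit 'd', narrow to [36/125, 9/25)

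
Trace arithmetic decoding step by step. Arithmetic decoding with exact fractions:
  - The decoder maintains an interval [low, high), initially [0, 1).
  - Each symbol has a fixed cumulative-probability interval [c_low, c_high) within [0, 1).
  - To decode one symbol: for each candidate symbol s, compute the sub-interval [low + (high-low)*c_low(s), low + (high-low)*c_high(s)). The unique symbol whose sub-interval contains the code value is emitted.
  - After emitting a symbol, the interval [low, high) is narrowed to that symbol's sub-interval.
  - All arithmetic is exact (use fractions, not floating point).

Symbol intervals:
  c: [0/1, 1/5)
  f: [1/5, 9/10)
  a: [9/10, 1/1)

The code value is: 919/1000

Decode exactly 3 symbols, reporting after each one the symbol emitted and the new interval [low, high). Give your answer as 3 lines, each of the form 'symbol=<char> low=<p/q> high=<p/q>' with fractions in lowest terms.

Step 1: interval [0/1, 1/1), width = 1/1 - 0/1 = 1/1
  'c': [0/1 + 1/1*0/1, 0/1 + 1/1*1/5) = [0/1, 1/5)
  'f': [0/1 + 1/1*1/5, 0/1 + 1/1*9/10) = [1/5, 9/10)
  'a': [0/1 + 1/1*9/10, 0/1 + 1/1*1/1) = [9/10, 1/1) <- contains code 919/1000
  emit 'a', narrow to [9/10, 1/1)
Step 2: interval [9/10, 1/1), width = 1/1 - 9/10 = 1/10
  'c': [9/10 + 1/10*0/1, 9/10 + 1/10*1/5) = [9/10, 23/25) <- contains code 919/1000
  'f': [9/10 + 1/10*1/5, 9/10 + 1/10*9/10) = [23/25, 99/100)
  'a': [9/10 + 1/10*9/10, 9/10 + 1/10*1/1) = [99/100, 1/1)
  emit 'c', narrow to [9/10, 23/25)
Step 3: interval [9/10, 23/25), width = 23/25 - 9/10 = 1/50
  'c': [9/10 + 1/50*0/1, 9/10 + 1/50*1/5) = [9/10, 113/125)
  'f': [9/10 + 1/50*1/5, 9/10 + 1/50*9/10) = [113/125, 459/500)
  'a': [9/10 + 1/50*9/10, 9/10 + 1/50*1/1) = [459/500, 23/25) <- contains code 919/1000
  emit 'a', narrow to [459/500, 23/25)

Answer: symbol=a low=9/10 high=1/1
symbol=c low=9/10 high=23/25
symbol=a low=459/500 high=23/25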